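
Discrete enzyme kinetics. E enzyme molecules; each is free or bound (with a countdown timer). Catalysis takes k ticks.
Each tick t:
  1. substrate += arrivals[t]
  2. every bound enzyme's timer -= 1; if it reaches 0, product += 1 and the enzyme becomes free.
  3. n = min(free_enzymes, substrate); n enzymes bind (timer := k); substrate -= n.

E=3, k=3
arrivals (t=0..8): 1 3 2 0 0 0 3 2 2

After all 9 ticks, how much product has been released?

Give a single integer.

Answer: 6

Derivation:
t=0: arr=1 -> substrate=0 bound=1 product=0
t=1: arr=3 -> substrate=1 bound=3 product=0
t=2: arr=2 -> substrate=3 bound=3 product=0
t=3: arr=0 -> substrate=2 bound=3 product=1
t=4: arr=0 -> substrate=0 bound=3 product=3
t=5: arr=0 -> substrate=0 bound=3 product=3
t=6: arr=3 -> substrate=2 bound=3 product=4
t=7: arr=2 -> substrate=2 bound=3 product=6
t=8: arr=2 -> substrate=4 bound=3 product=6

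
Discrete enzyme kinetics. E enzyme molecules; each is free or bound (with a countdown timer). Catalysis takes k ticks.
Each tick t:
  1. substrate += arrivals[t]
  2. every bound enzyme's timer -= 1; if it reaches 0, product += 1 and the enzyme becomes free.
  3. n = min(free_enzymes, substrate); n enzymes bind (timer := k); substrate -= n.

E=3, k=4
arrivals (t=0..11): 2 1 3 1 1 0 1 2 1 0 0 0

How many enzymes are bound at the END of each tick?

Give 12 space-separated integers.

Answer: 2 3 3 3 3 3 3 3 3 3 3 3

Derivation:
t=0: arr=2 -> substrate=0 bound=2 product=0
t=1: arr=1 -> substrate=0 bound=3 product=0
t=2: arr=3 -> substrate=3 bound=3 product=0
t=3: arr=1 -> substrate=4 bound=3 product=0
t=4: arr=1 -> substrate=3 bound=3 product=2
t=5: arr=0 -> substrate=2 bound=3 product=3
t=6: arr=1 -> substrate=3 bound=3 product=3
t=7: arr=2 -> substrate=5 bound=3 product=3
t=8: arr=1 -> substrate=4 bound=3 product=5
t=9: arr=0 -> substrate=3 bound=3 product=6
t=10: arr=0 -> substrate=3 bound=3 product=6
t=11: arr=0 -> substrate=3 bound=3 product=6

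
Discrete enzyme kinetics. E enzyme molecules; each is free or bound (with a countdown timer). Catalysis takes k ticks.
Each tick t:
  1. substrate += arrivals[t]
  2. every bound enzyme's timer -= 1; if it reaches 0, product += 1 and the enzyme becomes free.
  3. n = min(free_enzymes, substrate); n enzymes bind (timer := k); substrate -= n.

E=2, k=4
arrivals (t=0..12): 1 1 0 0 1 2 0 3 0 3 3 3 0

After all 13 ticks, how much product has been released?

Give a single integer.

Answer: 5

Derivation:
t=0: arr=1 -> substrate=0 bound=1 product=0
t=1: arr=1 -> substrate=0 bound=2 product=0
t=2: arr=0 -> substrate=0 bound=2 product=0
t=3: arr=0 -> substrate=0 bound=2 product=0
t=4: arr=1 -> substrate=0 bound=2 product=1
t=5: arr=2 -> substrate=1 bound=2 product=2
t=6: arr=0 -> substrate=1 bound=2 product=2
t=7: arr=3 -> substrate=4 bound=2 product=2
t=8: arr=0 -> substrate=3 bound=2 product=3
t=9: arr=3 -> substrate=5 bound=2 product=4
t=10: arr=3 -> substrate=8 bound=2 product=4
t=11: arr=3 -> substrate=11 bound=2 product=4
t=12: arr=0 -> substrate=10 bound=2 product=5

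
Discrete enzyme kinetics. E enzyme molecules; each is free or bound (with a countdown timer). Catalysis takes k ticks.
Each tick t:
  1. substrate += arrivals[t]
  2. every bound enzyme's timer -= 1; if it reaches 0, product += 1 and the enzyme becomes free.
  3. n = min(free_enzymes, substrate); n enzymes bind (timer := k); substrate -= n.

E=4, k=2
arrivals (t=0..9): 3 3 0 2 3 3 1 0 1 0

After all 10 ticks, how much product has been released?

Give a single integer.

t=0: arr=3 -> substrate=0 bound=3 product=0
t=1: arr=3 -> substrate=2 bound=4 product=0
t=2: arr=0 -> substrate=0 bound=3 product=3
t=3: arr=2 -> substrate=0 bound=4 product=4
t=4: arr=3 -> substrate=1 bound=4 product=6
t=5: arr=3 -> substrate=2 bound=4 product=8
t=6: arr=1 -> substrate=1 bound=4 product=10
t=7: arr=0 -> substrate=0 bound=3 product=12
t=8: arr=1 -> substrate=0 bound=2 product=14
t=9: arr=0 -> substrate=0 bound=1 product=15

Answer: 15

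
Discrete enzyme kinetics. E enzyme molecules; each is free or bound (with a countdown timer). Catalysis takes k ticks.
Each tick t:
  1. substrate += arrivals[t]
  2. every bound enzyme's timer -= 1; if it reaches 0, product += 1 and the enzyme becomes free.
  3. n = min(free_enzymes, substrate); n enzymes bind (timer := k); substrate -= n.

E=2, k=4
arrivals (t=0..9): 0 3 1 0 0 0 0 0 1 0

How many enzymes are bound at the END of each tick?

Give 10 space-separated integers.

t=0: arr=0 -> substrate=0 bound=0 product=0
t=1: arr=3 -> substrate=1 bound=2 product=0
t=2: arr=1 -> substrate=2 bound=2 product=0
t=3: arr=0 -> substrate=2 bound=2 product=0
t=4: arr=0 -> substrate=2 bound=2 product=0
t=5: arr=0 -> substrate=0 bound=2 product=2
t=6: arr=0 -> substrate=0 bound=2 product=2
t=7: arr=0 -> substrate=0 bound=2 product=2
t=8: arr=1 -> substrate=1 bound=2 product=2
t=9: arr=0 -> substrate=0 bound=1 product=4

Answer: 0 2 2 2 2 2 2 2 2 1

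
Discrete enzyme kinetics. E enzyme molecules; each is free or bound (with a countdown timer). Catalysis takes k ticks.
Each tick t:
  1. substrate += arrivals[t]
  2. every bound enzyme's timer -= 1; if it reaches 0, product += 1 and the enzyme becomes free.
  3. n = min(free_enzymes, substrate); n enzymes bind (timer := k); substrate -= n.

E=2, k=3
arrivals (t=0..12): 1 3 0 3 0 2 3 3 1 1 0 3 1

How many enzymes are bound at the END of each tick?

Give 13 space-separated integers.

t=0: arr=1 -> substrate=0 bound=1 product=0
t=1: arr=3 -> substrate=2 bound=2 product=0
t=2: arr=0 -> substrate=2 bound=2 product=0
t=3: arr=3 -> substrate=4 bound=2 product=1
t=4: arr=0 -> substrate=3 bound=2 product=2
t=5: arr=2 -> substrate=5 bound=2 product=2
t=6: arr=3 -> substrate=7 bound=2 product=3
t=7: arr=3 -> substrate=9 bound=2 product=4
t=8: arr=1 -> substrate=10 bound=2 product=4
t=9: arr=1 -> substrate=10 bound=2 product=5
t=10: arr=0 -> substrate=9 bound=2 product=6
t=11: arr=3 -> substrate=12 bound=2 product=6
t=12: arr=1 -> substrate=12 bound=2 product=7

Answer: 1 2 2 2 2 2 2 2 2 2 2 2 2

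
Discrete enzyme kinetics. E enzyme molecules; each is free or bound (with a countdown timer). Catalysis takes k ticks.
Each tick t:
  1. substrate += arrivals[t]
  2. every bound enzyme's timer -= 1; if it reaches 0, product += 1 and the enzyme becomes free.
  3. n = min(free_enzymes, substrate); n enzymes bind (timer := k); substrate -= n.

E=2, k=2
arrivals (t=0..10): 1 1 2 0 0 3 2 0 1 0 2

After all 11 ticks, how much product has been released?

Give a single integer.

t=0: arr=1 -> substrate=0 bound=1 product=0
t=1: arr=1 -> substrate=0 bound=2 product=0
t=2: arr=2 -> substrate=1 bound=2 product=1
t=3: arr=0 -> substrate=0 bound=2 product=2
t=4: arr=0 -> substrate=0 bound=1 product=3
t=5: arr=3 -> substrate=1 bound=2 product=4
t=6: arr=2 -> substrate=3 bound=2 product=4
t=7: arr=0 -> substrate=1 bound=2 product=6
t=8: arr=1 -> substrate=2 bound=2 product=6
t=9: arr=0 -> substrate=0 bound=2 product=8
t=10: arr=2 -> substrate=2 bound=2 product=8

Answer: 8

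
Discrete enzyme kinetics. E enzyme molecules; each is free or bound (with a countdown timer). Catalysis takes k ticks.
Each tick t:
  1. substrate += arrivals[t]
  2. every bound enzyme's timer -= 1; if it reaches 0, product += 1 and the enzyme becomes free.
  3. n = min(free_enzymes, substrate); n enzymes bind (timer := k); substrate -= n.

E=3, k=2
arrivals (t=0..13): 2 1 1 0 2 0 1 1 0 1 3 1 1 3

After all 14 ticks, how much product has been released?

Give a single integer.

Answer: 12

Derivation:
t=0: arr=2 -> substrate=0 bound=2 product=0
t=1: arr=1 -> substrate=0 bound=3 product=0
t=2: arr=1 -> substrate=0 bound=2 product=2
t=3: arr=0 -> substrate=0 bound=1 product=3
t=4: arr=2 -> substrate=0 bound=2 product=4
t=5: arr=0 -> substrate=0 bound=2 product=4
t=6: arr=1 -> substrate=0 bound=1 product=6
t=7: arr=1 -> substrate=0 bound=2 product=6
t=8: arr=0 -> substrate=0 bound=1 product=7
t=9: arr=1 -> substrate=0 bound=1 product=8
t=10: arr=3 -> substrate=1 bound=3 product=8
t=11: arr=1 -> substrate=1 bound=3 product=9
t=12: arr=1 -> substrate=0 bound=3 product=11
t=13: arr=3 -> substrate=2 bound=3 product=12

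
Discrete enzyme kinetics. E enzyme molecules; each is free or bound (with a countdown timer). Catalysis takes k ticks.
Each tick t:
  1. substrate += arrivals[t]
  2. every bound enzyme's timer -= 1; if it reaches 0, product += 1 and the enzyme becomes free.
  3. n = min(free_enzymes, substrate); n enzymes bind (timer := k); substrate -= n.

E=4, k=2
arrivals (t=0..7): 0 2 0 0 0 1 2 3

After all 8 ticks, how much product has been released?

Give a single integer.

Answer: 3

Derivation:
t=0: arr=0 -> substrate=0 bound=0 product=0
t=1: arr=2 -> substrate=0 bound=2 product=0
t=2: arr=0 -> substrate=0 bound=2 product=0
t=3: arr=0 -> substrate=0 bound=0 product=2
t=4: arr=0 -> substrate=0 bound=0 product=2
t=5: arr=1 -> substrate=0 bound=1 product=2
t=6: arr=2 -> substrate=0 bound=3 product=2
t=7: arr=3 -> substrate=1 bound=4 product=3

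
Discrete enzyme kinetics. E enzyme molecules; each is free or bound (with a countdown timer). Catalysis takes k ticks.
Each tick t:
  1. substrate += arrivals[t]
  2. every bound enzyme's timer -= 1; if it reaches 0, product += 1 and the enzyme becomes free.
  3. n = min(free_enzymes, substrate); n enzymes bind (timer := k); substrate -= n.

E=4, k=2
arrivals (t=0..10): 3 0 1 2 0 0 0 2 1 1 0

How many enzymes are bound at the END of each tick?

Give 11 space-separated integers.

t=0: arr=3 -> substrate=0 bound=3 product=0
t=1: arr=0 -> substrate=0 bound=3 product=0
t=2: arr=1 -> substrate=0 bound=1 product=3
t=3: arr=2 -> substrate=0 bound=3 product=3
t=4: arr=0 -> substrate=0 bound=2 product=4
t=5: arr=0 -> substrate=0 bound=0 product=6
t=6: arr=0 -> substrate=0 bound=0 product=6
t=7: arr=2 -> substrate=0 bound=2 product=6
t=8: arr=1 -> substrate=0 bound=3 product=6
t=9: arr=1 -> substrate=0 bound=2 product=8
t=10: arr=0 -> substrate=0 bound=1 product=9

Answer: 3 3 1 3 2 0 0 2 3 2 1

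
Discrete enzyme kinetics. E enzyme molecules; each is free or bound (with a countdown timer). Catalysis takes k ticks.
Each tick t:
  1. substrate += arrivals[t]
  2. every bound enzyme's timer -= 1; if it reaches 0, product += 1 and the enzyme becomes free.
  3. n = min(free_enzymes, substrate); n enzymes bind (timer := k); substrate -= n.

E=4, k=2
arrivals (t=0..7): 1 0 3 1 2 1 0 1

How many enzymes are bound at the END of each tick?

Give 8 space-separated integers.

t=0: arr=1 -> substrate=0 bound=1 product=0
t=1: arr=0 -> substrate=0 bound=1 product=0
t=2: arr=3 -> substrate=0 bound=3 product=1
t=3: arr=1 -> substrate=0 bound=4 product=1
t=4: arr=2 -> substrate=0 bound=3 product=4
t=5: arr=1 -> substrate=0 bound=3 product=5
t=6: arr=0 -> substrate=0 bound=1 product=7
t=7: arr=1 -> substrate=0 bound=1 product=8

Answer: 1 1 3 4 3 3 1 1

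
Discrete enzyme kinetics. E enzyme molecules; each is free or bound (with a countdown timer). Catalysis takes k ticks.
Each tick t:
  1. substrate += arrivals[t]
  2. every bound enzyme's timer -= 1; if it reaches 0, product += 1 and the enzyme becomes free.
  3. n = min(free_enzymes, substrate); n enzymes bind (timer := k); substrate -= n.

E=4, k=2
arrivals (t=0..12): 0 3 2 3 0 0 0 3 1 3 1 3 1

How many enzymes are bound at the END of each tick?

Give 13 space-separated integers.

Answer: 0 3 4 4 4 1 0 3 4 4 4 4 4

Derivation:
t=0: arr=0 -> substrate=0 bound=0 product=0
t=1: arr=3 -> substrate=0 bound=3 product=0
t=2: arr=2 -> substrate=1 bound=4 product=0
t=3: arr=3 -> substrate=1 bound=4 product=3
t=4: arr=0 -> substrate=0 bound=4 product=4
t=5: arr=0 -> substrate=0 bound=1 product=7
t=6: arr=0 -> substrate=0 bound=0 product=8
t=7: arr=3 -> substrate=0 bound=3 product=8
t=8: arr=1 -> substrate=0 bound=4 product=8
t=9: arr=3 -> substrate=0 bound=4 product=11
t=10: arr=1 -> substrate=0 bound=4 product=12
t=11: arr=3 -> substrate=0 bound=4 product=15
t=12: arr=1 -> substrate=0 bound=4 product=16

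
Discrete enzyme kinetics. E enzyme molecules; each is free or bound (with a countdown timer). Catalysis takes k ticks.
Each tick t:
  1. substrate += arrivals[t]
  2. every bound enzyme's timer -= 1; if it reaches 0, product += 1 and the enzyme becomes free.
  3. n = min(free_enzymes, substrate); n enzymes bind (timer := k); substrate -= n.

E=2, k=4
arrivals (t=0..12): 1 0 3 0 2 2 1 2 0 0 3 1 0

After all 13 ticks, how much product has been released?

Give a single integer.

t=0: arr=1 -> substrate=0 bound=1 product=0
t=1: arr=0 -> substrate=0 bound=1 product=0
t=2: arr=3 -> substrate=2 bound=2 product=0
t=3: arr=0 -> substrate=2 bound=2 product=0
t=4: arr=2 -> substrate=3 bound=2 product=1
t=5: arr=2 -> substrate=5 bound=2 product=1
t=6: arr=1 -> substrate=5 bound=2 product=2
t=7: arr=2 -> substrate=7 bound=2 product=2
t=8: arr=0 -> substrate=6 bound=2 product=3
t=9: arr=0 -> substrate=6 bound=2 product=3
t=10: arr=3 -> substrate=8 bound=2 product=4
t=11: arr=1 -> substrate=9 bound=2 product=4
t=12: arr=0 -> substrate=8 bound=2 product=5

Answer: 5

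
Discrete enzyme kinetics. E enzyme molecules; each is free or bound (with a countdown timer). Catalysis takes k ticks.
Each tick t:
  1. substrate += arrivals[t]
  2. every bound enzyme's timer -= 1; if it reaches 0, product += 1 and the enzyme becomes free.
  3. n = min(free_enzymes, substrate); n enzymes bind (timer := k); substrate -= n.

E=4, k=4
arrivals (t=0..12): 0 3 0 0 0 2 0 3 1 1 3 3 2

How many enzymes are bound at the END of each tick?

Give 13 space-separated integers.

t=0: arr=0 -> substrate=0 bound=0 product=0
t=1: arr=3 -> substrate=0 bound=3 product=0
t=2: arr=0 -> substrate=0 bound=3 product=0
t=3: arr=0 -> substrate=0 bound=3 product=0
t=4: arr=0 -> substrate=0 bound=3 product=0
t=5: arr=2 -> substrate=0 bound=2 product=3
t=6: arr=0 -> substrate=0 bound=2 product=3
t=7: arr=3 -> substrate=1 bound=4 product=3
t=8: arr=1 -> substrate=2 bound=4 product=3
t=9: arr=1 -> substrate=1 bound=4 product=5
t=10: arr=3 -> substrate=4 bound=4 product=5
t=11: arr=3 -> substrate=5 bound=4 product=7
t=12: arr=2 -> substrate=7 bound=4 product=7

Answer: 0 3 3 3 3 2 2 4 4 4 4 4 4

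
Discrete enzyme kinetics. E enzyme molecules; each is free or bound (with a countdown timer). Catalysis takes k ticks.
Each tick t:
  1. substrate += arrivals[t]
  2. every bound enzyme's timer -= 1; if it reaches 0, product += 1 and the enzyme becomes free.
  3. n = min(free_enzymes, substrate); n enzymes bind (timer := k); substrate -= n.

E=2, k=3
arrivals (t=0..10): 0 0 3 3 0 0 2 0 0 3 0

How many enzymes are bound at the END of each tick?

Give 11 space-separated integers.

t=0: arr=0 -> substrate=0 bound=0 product=0
t=1: arr=0 -> substrate=0 bound=0 product=0
t=2: arr=3 -> substrate=1 bound=2 product=0
t=3: arr=3 -> substrate=4 bound=2 product=0
t=4: arr=0 -> substrate=4 bound=2 product=0
t=5: arr=0 -> substrate=2 bound=2 product=2
t=6: arr=2 -> substrate=4 bound=2 product=2
t=7: arr=0 -> substrate=4 bound=2 product=2
t=8: arr=0 -> substrate=2 bound=2 product=4
t=9: arr=3 -> substrate=5 bound=2 product=4
t=10: arr=0 -> substrate=5 bound=2 product=4

Answer: 0 0 2 2 2 2 2 2 2 2 2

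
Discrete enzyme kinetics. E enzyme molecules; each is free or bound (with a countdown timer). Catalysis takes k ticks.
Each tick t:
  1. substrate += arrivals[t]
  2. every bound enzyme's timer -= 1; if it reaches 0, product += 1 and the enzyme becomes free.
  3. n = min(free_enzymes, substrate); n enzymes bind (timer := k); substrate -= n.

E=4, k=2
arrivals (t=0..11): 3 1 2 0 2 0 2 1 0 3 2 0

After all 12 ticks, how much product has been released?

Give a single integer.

Answer: 14

Derivation:
t=0: arr=3 -> substrate=0 bound=3 product=0
t=1: arr=1 -> substrate=0 bound=4 product=0
t=2: arr=2 -> substrate=0 bound=3 product=3
t=3: arr=0 -> substrate=0 bound=2 product=4
t=4: arr=2 -> substrate=0 bound=2 product=6
t=5: arr=0 -> substrate=0 bound=2 product=6
t=6: arr=2 -> substrate=0 bound=2 product=8
t=7: arr=1 -> substrate=0 bound=3 product=8
t=8: arr=0 -> substrate=0 bound=1 product=10
t=9: arr=3 -> substrate=0 bound=3 product=11
t=10: arr=2 -> substrate=1 bound=4 product=11
t=11: arr=0 -> substrate=0 bound=2 product=14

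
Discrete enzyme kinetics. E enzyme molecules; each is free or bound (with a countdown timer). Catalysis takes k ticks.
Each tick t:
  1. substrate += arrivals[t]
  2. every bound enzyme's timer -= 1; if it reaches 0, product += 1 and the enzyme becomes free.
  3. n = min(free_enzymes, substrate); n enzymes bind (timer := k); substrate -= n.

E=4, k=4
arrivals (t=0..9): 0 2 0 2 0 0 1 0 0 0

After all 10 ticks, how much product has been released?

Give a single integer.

t=0: arr=0 -> substrate=0 bound=0 product=0
t=1: arr=2 -> substrate=0 bound=2 product=0
t=2: arr=0 -> substrate=0 bound=2 product=0
t=3: arr=2 -> substrate=0 bound=4 product=0
t=4: arr=0 -> substrate=0 bound=4 product=0
t=5: arr=0 -> substrate=0 bound=2 product=2
t=6: arr=1 -> substrate=0 bound=3 product=2
t=7: arr=0 -> substrate=0 bound=1 product=4
t=8: arr=0 -> substrate=0 bound=1 product=4
t=9: arr=0 -> substrate=0 bound=1 product=4

Answer: 4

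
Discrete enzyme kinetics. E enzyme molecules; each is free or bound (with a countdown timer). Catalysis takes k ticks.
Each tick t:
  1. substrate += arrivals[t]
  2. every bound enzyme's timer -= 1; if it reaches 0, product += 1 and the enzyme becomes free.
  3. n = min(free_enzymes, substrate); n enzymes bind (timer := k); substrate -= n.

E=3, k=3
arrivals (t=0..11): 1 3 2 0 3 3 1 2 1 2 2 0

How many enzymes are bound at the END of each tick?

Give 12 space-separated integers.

Answer: 1 3 3 3 3 3 3 3 3 3 3 3

Derivation:
t=0: arr=1 -> substrate=0 bound=1 product=0
t=1: arr=3 -> substrate=1 bound=3 product=0
t=2: arr=2 -> substrate=3 bound=3 product=0
t=3: arr=0 -> substrate=2 bound=3 product=1
t=4: arr=3 -> substrate=3 bound=3 product=3
t=5: arr=3 -> substrate=6 bound=3 product=3
t=6: arr=1 -> substrate=6 bound=3 product=4
t=7: arr=2 -> substrate=6 bound=3 product=6
t=8: arr=1 -> substrate=7 bound=3 product=6
t=9: arr=2 -> substrate=8 bound=3 product=7
t=10: arr=2 -> substrate=8 bound=3 product=9
t=11: arr=0 -> substrate=8 bound=3 product=9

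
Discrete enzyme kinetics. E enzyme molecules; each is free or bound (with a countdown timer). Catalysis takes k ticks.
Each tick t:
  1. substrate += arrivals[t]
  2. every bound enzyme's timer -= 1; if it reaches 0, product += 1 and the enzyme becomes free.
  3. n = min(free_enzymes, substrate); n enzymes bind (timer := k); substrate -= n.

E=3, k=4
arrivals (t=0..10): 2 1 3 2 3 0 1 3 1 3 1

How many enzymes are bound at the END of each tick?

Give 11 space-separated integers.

Answer: 2 3 3 3 3 3 3 3 3 3 3

Derivation:
t=0: arr=2 -> substrate=0 bound=2 product=0
t=1: arr=1 -> substrate=0 bound=3 product=0
t=2: arr=3 -> substrate=3 bound=3 product=0
t=3: arr=2 -> substrate=5 bound=3 product=0
t=4: arr=3 -> substrate=6 bound=3 product=2
t=5: arr=0 -> substrate=5 bound=3 product=3
t=6: arr=1 -> substrate=6 bound=3 product=3
t=7: arr=3 -> substrate=9 bound=3 product=3
t=8: arr=1 -> substrate=8 bound=3 product=5
t=9: arr=3 -> substrate=10 bound=3 product=6
t=10: arr=1 -> substrate=11 bound=3 product=6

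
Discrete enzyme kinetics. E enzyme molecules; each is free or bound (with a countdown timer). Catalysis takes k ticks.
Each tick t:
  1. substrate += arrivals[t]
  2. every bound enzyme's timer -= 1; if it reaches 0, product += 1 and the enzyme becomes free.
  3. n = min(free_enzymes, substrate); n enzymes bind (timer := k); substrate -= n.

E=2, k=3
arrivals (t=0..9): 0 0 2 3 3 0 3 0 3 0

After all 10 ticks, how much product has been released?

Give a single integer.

Answer: 4

Derivation:
t=0: arr=0 -> substrate=0 bound=0 product=0
t=1: arr=0 -> substrate=0 bound=0 product=0
t=2: arr=2 -> substrate=0 bound=2 product=0
t=3: arr=3 -> substrate=3 bound=2 product=0
t=4: arr=3 -> substrate=6 bound=2 product=0
t=5: arr=0 -> substrate=4 bound=2 product=2
t=6: arr=3 -> substrate=7 bound=2 product=2
t=7: arr=0 -> substrate=7 bound=2 product=2
t=8: arr=3 -> substrate=8 bound=2 product=4
t=9: arr=0 -> substrate=8 bound=2 product=4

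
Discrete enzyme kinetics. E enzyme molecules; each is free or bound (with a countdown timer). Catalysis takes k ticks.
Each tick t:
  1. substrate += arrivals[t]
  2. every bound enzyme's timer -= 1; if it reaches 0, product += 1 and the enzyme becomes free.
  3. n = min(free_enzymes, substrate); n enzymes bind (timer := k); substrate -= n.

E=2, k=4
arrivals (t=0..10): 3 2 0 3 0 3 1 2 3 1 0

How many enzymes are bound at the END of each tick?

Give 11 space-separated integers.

Answer: 2 2 2 2 2 2 2 2 2 2 2

Derivation:
t=0: arr=3 -> substrate=1 bound=2 product=0
t=1: arr=2 -> substrate=3 bound=2 product=0
t=2: arr=0 -> substrate=3 bound=2 product=0
t=3: arr=3 -> substrate=6 bound=2 product=0
t=4: arr=0 -> substrate=4 bound=2 product=2
t=5: arr=3 -> substrate=7 bound=2 product=2
t=6: arr=1 -> substrate=8 bound=2 product=2
t=7: arr=2 -> substrate=10 bound=2 product=2
t=8: arr=3 -> substrate=11 bound=2 product=4
t=9: arr=1 -> substrate=12 bound=2 product=4
t=10: arr=0 -> substrate=12 bound=2 product=4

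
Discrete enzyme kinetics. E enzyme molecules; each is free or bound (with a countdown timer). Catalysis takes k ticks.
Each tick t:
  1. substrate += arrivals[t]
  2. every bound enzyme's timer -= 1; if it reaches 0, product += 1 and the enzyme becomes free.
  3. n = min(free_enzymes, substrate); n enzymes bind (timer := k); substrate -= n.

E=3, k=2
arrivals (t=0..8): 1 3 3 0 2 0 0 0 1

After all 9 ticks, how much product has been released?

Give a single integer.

Answer: 9

Derivation:
t=0: arr=1 -> substrate=0 bound=1 product=0
t=1: arr=3 -> substrate=1 bound=3 product=0
t=2: arr=3 -> substrate=3 bound=3 product=1
t=3: arr=0 -> substrate=1 bound=3 product=3
t=4: arr=2 -> substrate=2 bound=3 product=4
t=5: arr=0 -> substrate=0 bound=3 product=6
t=6: arr=0 -> substrate=0 bound=2 product=7
t=7: arr=0 -> substrate=0 bound=0 product=9
t=8: arr=1 -> substrate=0 bound=1 product=9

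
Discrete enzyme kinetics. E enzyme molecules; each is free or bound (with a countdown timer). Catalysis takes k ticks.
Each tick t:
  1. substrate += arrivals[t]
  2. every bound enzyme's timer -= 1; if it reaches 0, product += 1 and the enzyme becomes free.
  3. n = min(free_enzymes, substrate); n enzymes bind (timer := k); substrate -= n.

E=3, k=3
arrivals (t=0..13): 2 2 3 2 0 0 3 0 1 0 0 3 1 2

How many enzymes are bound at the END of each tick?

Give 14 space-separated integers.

t=0: arr=2 -> substrate=0 bound=2 product=0
t=1: arr=2 -> substrate=1 bound=3 product=0
t=2: arr=3 -> substrate=4 bound=3 product=0
t=3: arr=2 -> substrate=4 bound=3 product=2
t=4: arr=0 -> substrate=3 bound=3 product=3
t=5: arr=0 -> substrate=3 bound=3 product=3
t=6: arr=3 -> substrate=4 bound=3 product=5
t=7: arr=0 -> substrate=3 bound=3 product=6
t=8: arr=1 -> substrate=4 bound=3 product=6
t=9: arr=0 -> substrate=2 bound=3 product=8
t=10: arr=0 -> substrate=1 bound=3 product=9
t=11: arr=3 -> substrate=4 bound=3 product=9
t=12: arr=1 -> substrate=3 bound=3 product=11
t=13: arr=2 -> substrate=4 bound=3 product=12

Answer: 2 3 3 3 3 3 3 3 3 3 3 3 3 3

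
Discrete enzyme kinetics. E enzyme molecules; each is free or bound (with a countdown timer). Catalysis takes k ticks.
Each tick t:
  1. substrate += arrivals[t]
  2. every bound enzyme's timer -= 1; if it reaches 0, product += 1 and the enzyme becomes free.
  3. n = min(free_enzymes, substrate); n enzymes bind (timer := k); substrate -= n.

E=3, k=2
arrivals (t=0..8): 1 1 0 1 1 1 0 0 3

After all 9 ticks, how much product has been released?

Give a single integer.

t=0: arr=1 -> substrate=0 bound=1 product=0
t=1: arr=1 -> substrate=0 bound=2 product=0
t=2: arr=0 -> substrate=0 bound=1 product=1
t=3: arr=1 -> substrate=0 bound=1 product=2
t=4: arr=1 -> substrate=0 bound=2 product=2
t=5: arr=1 -> substrate=0 bound=2 product=3
t=6: arr=0 -> substrate=0 bound=1 product=4
t=7: arr=0 -> substrate=0 bound=0 product=5
t=8: arr=3 -> substrate=0 bound=3 product=5

Answer: 5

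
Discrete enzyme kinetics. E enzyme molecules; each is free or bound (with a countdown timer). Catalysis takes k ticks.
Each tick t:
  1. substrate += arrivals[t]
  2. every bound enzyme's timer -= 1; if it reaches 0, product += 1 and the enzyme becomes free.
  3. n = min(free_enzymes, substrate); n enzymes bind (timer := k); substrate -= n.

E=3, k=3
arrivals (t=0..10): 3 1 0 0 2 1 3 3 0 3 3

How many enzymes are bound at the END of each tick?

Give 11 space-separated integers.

t=0: arr=3 -> substrate=0 bound=3 product=0
t=1: arr=1 -> substrate=1 bound=3 product=0
t=2: arr=0 -> substrate=1 bound=3 product=0
t=3: arr=0 -> substrate=0 bound=1 product=3
t=4: arr=2 -> substrate=0 bound=3 product=3
t=5: arr=1 -> substrate=1 bound=3 product=3
t=6: arr=3 -> substrate=3 bound=3 product=4
t=7: arr=3 -> substrate=4 bound=3 product=6
t=8: arr=0 -> substrate=4 bound=3 product=6
t=9: arr=3 -> substrate=6 bound=3 product=7
t=10: arr=3 -> substrate=7 bound=3 product=9

Answer: 3 3 3 1 3 3 3 3 3 3 3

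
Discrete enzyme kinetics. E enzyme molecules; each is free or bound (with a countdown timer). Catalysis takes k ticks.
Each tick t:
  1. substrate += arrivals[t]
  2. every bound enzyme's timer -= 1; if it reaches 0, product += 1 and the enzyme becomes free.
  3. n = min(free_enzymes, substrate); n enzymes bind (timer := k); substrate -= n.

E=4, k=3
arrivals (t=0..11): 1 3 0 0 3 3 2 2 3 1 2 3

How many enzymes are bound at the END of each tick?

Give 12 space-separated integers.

t=0: arr=1 -> substrate=0 bound=1 product=0
t=1: arr=3 -> substrate=0 bound=4 product=0
t=2: arr=0 -> substrate=0 bound=4 product=0
t=3: arr=0 -> substrate=0 bound=3 product=1
t=4: arr=3 -> substrate=0 bound=3 product=4
t=5: arr=3 -> substrate=2 bound=4 product=4
t=6: arr=2 -> substrate=4 bound=4 product=4
t=7: arr=2 -> substrate=3 bound=4 product=7
t=8: arr=3 -> substrate=5 bound=4 product=8
t=9: arr=1 -> substrate=6 bound=4 product=8
t=10: arr=2 -> substrate=5 bound=4 product=11
t=11: arr=3 -> substrate=7 bound=4 product=12

Answer: 1 4 4 3 3 4 4 4 4 4 4 4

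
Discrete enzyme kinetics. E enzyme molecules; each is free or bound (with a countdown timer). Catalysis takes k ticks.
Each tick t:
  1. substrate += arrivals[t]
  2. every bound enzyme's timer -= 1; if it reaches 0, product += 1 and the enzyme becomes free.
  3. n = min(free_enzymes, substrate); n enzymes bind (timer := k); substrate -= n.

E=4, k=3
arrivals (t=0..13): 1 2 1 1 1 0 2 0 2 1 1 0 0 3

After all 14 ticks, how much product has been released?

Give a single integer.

t=0: arr=1 -> substrate=0 bound=1 product=0
t=1: arr=2 -> substrate=0 bound=3 product=0
t=2: arr=1 -> substrate=0 bound=4 product=0
t=3: arr=1 -> substrate=0 bound=4 product=1
t=4: arr=1 -> substrate=0 bound=3 product=3
t=5: arr=0 -> substrate=0 bound=2 product=4
t=6: arr=2 -> substrate=0 bound=3 product=5
t=7: arr=0 -> substrate=0 bound=2 product=6
t=8: arr=2 -> substrate=0 bound=4 product=6
t=9: arr=1 -> substrate=0 bound=3 product=8
t=10: arr=1 -> substrate=0 bound=4 product=8
t=11: arr=0 -> substrate=0 bound=2 product=10
t=12: arr=0 -> substrate=0 bound=1 product=11
t=13: arr=3 -> substrate=0 bound=3 product=12

Answer: 12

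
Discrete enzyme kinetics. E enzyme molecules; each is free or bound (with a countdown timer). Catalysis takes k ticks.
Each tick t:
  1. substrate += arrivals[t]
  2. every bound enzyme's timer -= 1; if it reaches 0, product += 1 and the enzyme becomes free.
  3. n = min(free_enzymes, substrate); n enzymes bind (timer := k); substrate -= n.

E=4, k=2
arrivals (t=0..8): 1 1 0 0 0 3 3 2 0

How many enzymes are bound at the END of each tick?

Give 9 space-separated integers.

Answer: 1 2 1 0 0 3 4 4 4

Derivation:
t=0: arr=1 -> substrate=0 bound=1 product=0
t=1: arr=1 -> substrate=0 bound=2 product=0
t=2: arr=0 -> substrate=0 bound=1 product=1
t=3: arr=0 -> substrate=0 bound=0 product=2
t=4: arr=0 -> substrate=0 bound=0 product=2
t=5: arr=3 -> substrate=0 bound=3 product=2
t=6: arr=3 -> substrate=2 bound=4 product=2
t=7: arr=2 -> substrate=1 bound=4 product=5
t=8: arr=0 -> substrate=0 bound=4 product=6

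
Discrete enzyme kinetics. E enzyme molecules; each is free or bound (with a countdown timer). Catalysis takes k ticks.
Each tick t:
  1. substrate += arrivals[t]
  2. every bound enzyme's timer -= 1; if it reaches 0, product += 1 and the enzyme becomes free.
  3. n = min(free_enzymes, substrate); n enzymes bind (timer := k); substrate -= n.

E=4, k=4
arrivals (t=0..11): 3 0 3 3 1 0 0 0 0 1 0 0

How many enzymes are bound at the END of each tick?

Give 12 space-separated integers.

t=0: arr=3 -> substrate=0 bound=3 product=0
t=1: arr=0 -> substrate=0 bound=3 product=0
t=2: arr=3 -> substrate=2 bound=4 product=0
t=3: arr=3 -> substrate=5 bound=4 product=0
t=4: arr=1 -> substrate=3 bound=4 product=3
t=5: arr=0 -> substrate=3 bound=4 product=3
t=6: arr=0 -> substrate=2 bound=4 product=4
t=7: arr=0 -> substrate=2 bound=4 product=4
t=8: arr=0 -> substrate=0 bound=3 product=7
t=9: arr=1 -> substrate=0 bound=4 product=7
t=10: arr=0 -> substrate=0 bound=3 product=8
t=11: arr=0 -> substrate=0 bound=3 product=8

Answer: 3 3 4 4 4 4 4 4 3 4 3 3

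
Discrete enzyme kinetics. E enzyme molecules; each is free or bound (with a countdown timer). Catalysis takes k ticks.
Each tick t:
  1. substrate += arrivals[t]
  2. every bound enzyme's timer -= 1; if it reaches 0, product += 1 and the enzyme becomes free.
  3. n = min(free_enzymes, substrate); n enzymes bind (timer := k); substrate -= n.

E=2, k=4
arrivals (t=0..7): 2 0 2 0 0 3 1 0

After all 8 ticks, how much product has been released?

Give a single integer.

Answer: 2

Derivation:
t=0: arr=2 -> substrate=0 bound=2 product=0
t=1: arr=0 -> substrate=0 bound=2 product=0
t=2: arr=2 -> substrate=2 bound=2 product=0
t=3: arr=0 -> substrate=2 bound=2 product=0
t=4: arr=0 -> substrate=0 bound=2 product=2
t=5: arr=3 -> substrate=3 bound=2 product=2
t=6: arr=1 -> substrate=4 bound=2 product=2
t=7: arr=0 -> substrate=4 bound=2 product=2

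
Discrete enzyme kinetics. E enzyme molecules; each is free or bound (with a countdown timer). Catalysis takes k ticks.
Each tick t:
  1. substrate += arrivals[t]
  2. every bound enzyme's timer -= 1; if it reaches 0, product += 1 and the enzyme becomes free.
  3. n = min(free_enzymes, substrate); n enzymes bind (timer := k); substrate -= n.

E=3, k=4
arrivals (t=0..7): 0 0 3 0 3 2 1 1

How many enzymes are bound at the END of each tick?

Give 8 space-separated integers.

t=0: arr=0 -> substrate=0 bound=0 product=0
t=1: arr=0 -> substrate=0 bound=0 product=0
t=2: arr=3 -> substrate=0 bound=3 product=0
t=3: arr=0 -> substrate=0 bound=3 product=0
t=4: arr=3 -> substrate=3 bound=3 product=0
t=5: arr=2 -> substrate=5 bound=3 product=0
t=6: arr=1 -> substrate=3 bound=3 product=3
t=7: arr=1 -> substrate=4 bound=3 product=3

Answer: 0 0 3 3 3 3 3 3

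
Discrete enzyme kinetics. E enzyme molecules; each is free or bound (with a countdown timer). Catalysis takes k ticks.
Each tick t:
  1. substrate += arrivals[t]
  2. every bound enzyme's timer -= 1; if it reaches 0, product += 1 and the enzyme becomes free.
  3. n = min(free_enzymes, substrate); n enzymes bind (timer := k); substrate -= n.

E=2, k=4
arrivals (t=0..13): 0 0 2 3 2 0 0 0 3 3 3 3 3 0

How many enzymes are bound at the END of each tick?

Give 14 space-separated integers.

Answer: 0 0 2 2 2 2 2 2 2 2 2 2 2 2

Derivation:
t=0: arr=0 -> substrate=0 bound=0 product=0
t=1: arr=0 -> substrate=0 bound=0 product=0
t=2: arr=2 -> substrate=0 bound=2 product=0
t=3: arr=3 -> substrate=3 bound=2 product=0
t=4: arr=2 -> substrate=5 bound=2 product=0
t=5: arr=0 -> substrate=5 bound=2 product=0
t=6: arr=0 -> substrate=3 bound=2 product=2
t=7: arr=0 -> substrate=3 bound=2 product=2
t=8: arr=3 -> substrate=6 bound=2 product=2
t=9: arr=3 -> substrate=9 bound=2 product=2
t=10: arr=3 -> substrate=10 bound=2 product=4
t=11: arr=3 -> substrate=13 bound=2 product=4
t=12: arr=3 -> substrate=16 bound=2 product=4
t=13: arr=0 -> substrate=16 bound=2 product=4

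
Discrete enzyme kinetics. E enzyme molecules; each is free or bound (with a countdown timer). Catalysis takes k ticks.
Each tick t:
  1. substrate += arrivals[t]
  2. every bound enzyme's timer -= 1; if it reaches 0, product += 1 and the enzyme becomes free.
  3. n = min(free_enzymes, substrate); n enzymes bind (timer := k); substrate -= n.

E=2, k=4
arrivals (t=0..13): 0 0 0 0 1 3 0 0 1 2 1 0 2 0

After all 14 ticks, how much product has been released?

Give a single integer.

t=0: arr=0 -> substrate=0 bound=0 product=0
t=1: arr=0 -> substrate=0 bound=0 product=0
t=2: arr=0 -> substrate=0 bound=0 product=0
t=3: arr=0 -> substrate=0 bound=0 product=0
t=4: arr=1 -> substrate=0 bound=1 product=0
t=5: arr=3 -> substrate=2 bound=2 product=0
t=6: arr=0 -> substrate=2 bound=2 product=0
t=7: arr=0 -> substrate=2 bound=2 product=0
t=8: arr=1 -> substrate=2 bound=2 product=1
t=9: arr=2 -> substrate=3 bound=2 product=2
t=10: arr=1 -> substrate=4 bound=2 product=2
t=11: arr=0 -> substrate=4 bound=2 product=2
t=12: arr=2 -> substrate=5 bound=2 product=3
t=13: arr=0 -> substrate=4 bound=2 product=4

Answer: 4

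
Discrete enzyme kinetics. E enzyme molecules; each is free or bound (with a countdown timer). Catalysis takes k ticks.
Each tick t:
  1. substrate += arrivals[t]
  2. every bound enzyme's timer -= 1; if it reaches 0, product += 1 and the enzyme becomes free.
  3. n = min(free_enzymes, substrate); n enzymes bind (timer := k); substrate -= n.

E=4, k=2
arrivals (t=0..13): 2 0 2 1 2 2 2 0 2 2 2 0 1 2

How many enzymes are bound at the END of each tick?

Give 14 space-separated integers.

Answer: 2 2 2 3 3 4 4 2 2 4 4 2 1 3

Derivation:
t=0: arr=2 -> substrate=0 bound=2 product=0
t=1: arr=0 -> substrate=0 bound=2 product=0
t=2: arr=2 -> substrate=0 bound=2 product=2
t=3: arr=1 -> substrate=0 bound=3 product=2
t=4: arr=2 -> substrate=0 bound=3 product=4
t=5: arr=2 -> substrate=0 bound=4 product=5
t=6: arr=2 -> substrate=0 bound=4 product=7
t=7: arr=0 -> substrate=0 bound=2 product=9
t=8: arr=2 -> substrate=0 bound=2 product=11
t=9: arr=2 -> substrate=0 bound=4 product=11
t=10: arr=2 -> substrate=0 bound=4 product=13
t=11: arr=0 -> substrate=0 bound=2 product=15
t=12: arr=1 -> substrate=0 bound=1 product=17
t=13: arr=2 -> substrate=0 bound=3 product=17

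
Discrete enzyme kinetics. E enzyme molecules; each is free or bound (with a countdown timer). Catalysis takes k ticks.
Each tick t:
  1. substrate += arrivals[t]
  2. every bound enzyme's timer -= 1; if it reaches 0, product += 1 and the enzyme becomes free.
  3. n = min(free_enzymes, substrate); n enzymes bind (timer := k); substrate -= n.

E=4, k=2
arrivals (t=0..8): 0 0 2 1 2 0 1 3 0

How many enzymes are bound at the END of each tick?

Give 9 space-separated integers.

t=0: arr=0 -> substrate=0 bound=0 product=0
t=1: arr=0 -> substrate=0 bound=0 product=0
t=2: arr=2 -> substrate=0 bound=2 product=0
t=3: arr=1 -> substrate=0 bound=3 product=0
t=4: arr=2 -> substrate=0 bound=3 product=2
t=5: arr=0 -> substrate=0 bound=2 product=3
t=6: arr=1 -> substrate=0 bound=1 product=5
t=7: arr=3 -> substrate=0 bound=4 product=5
t=8: arr=0 -> substrate=0 bound=3 product=6

Answer: 0 0 2 3 3 2 1 4 3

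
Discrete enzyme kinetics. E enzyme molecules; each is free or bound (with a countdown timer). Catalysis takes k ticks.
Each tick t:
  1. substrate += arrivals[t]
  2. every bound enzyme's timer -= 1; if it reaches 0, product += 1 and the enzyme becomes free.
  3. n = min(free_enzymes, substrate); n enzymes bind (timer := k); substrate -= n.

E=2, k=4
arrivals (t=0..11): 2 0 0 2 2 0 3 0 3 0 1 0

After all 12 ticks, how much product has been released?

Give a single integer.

Answer: 4

Derivation:
t=0: arr=2 -> substrate=0 bound=2 product=0
t=1: arr=0 -> substrate=0 bound=2 product=0
t=2: arr=0 -> substrate=0 bound=2 product=0
t=3: arr=2 -> substrate=2 bound=2 product=0
t=4: arr=2 -> substrate=2 bound=2 product=2
t=5: arr=0 -> substrate=2 bound=2 product=2
t=6: arr=3 -> substrate=5 bound=2 product=2
t=7: arr=0 -> substrate=5 bound=2 product=2
t=8: arr=3 -> substrate=6 bound=2 product=4
t=9: arr=0 -> substrate=6 bound=2 product=4
t=10: arr=1 -> substrate=7 bound=2 product=4
t=11: arr=0 -> substrate=7 bound=2 product=4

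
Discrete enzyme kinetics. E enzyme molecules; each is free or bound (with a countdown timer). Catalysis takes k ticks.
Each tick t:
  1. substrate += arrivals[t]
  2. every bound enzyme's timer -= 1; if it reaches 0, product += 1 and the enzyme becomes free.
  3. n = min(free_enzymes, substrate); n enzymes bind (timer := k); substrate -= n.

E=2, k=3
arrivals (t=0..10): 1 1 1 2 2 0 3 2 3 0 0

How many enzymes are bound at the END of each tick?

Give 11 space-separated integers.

Answer: 1 2 2 2 2 2 2 2 2 2 2

Derivation:
t=0: arr=1 -> substrate=0 bound=1 product=0
t=1: arr=1 -> substrate=0 bound=2 product=0
t=2: arr=1 -> substrate=1 bound=2 product=0
t=3: arr=2 -> substrate=2 bound=2 product=1
t=4: arr=2 -> substrate=3 bound=2 product=2
t=5: arr=0 -> substrate=3 bound=2 product=2
t=6: arr=3 -> substrate=5 bound=2 product=3
t=7: arr=2 -> substrate=6 bound=2 product=4
t=8: arr=3 -> substrate=9 bound=2 product=4
t=9: arr=0 -> substrate=8 bound=2 product=5
t=10: arr=0 -> substrate=7 bound=2 product=6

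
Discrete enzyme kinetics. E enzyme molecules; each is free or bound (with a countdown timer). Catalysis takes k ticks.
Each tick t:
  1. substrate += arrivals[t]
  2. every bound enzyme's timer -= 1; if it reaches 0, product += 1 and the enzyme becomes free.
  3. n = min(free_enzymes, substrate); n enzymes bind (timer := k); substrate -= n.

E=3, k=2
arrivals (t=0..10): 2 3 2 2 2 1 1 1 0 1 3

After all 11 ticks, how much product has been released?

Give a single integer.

Answer: 14

Derivation:
t=0: arr=2 -> substrate=0 bound=2 product=0
t=1: arr=3 -> substrate=2 bound=3 product=0
t=2: arr=2 -> substrate=2 bound=3 product=2
t=3: arr=2 -> substrate=3 bound=3 product=3
t=4: arr=2 -> substrate=3 bound=3 product=5
t=5: arr=1 -> substrate=3 bound=3 product=6
t=6: arr=1 -> substrate=2 bound=3 product=8
t=7: arr=1 -> substrate=2 bound=3 product=9
t=8: arr=0 -> substrate=0 bound=3 product=11
t=9: arr=1 -> substrate=0 bound=3 product=12
t=10: arr=3 -> substrate=1 bound=3 product=14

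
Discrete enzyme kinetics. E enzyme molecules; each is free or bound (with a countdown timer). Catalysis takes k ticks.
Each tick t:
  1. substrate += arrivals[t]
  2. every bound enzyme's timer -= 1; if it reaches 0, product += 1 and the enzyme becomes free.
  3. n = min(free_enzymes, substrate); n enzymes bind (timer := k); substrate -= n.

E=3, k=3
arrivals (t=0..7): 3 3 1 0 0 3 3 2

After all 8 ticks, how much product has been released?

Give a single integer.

Answer: 6

Derivation:
t=0: arr=3 -> substrate=0 bound=3 product=0
t=1: arr=3 -> substrate=3 bound=3 product=0
t=2: arr=1 -> substrate=4 bound=3 product=0
t=3: arr=0 -> substrate=1 bound=3 product=3
t=4: arr=0 -> substrate=1 bound=3 product=3
t=5: arr=3 -> substrate=4 bound=3 product=3
t=6: arr=3 -> substrate=4 bound=3 product=6
t=7: arr=2 -> substrate=6 bound=3 product=6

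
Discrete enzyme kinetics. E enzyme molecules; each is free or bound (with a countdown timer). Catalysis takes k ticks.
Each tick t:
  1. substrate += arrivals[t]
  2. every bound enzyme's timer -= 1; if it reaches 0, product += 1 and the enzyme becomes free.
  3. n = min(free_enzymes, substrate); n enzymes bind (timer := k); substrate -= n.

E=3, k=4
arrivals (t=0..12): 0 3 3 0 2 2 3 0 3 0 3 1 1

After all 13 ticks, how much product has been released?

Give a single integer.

t=0: arr=0 -> substrate=0 bound=0 product=0
t=1: arr=3 -> substrate=0 bound=3 product=0
t=2: arr=3 -> substrate=3 bound=3 product=0
t=3: arr=0 -> substrate=3 bound=3 product=0
t=4: arr=2 -> substrate=5 bound=3 product=0
t=5: arr=2 -> substrate=4 bound=3 product=3
t=6: arr=3 -> substrate=7 bound=3 product=3
t=7: arr=0 -> substrate=7 bound=3 product=3
t=8: arr=3 -> substrate=10 bound=3 product=3
t=9: arr=0 -> substrate=7 bound=3 product=6
t=10: arr=3 -> substrate=10 bound=3 product=6
t=11: arr=1 -> substrate=11 bound=3 product=6
t=12: arr=1 -> substrate=12 bound=3 product=6

Answer: 6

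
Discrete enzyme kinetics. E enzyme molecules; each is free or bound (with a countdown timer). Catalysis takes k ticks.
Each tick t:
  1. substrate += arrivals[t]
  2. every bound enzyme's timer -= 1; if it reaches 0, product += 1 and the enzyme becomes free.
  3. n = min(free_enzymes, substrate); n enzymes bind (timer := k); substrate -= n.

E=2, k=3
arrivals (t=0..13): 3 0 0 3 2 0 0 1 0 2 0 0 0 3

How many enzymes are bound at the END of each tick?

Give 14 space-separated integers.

Answer: 2 2 2 2 2 2 2 2 2 2 2 2 2 2

Derivation:
t=0: arr=3 -> substrate=1 bound=2 product=0
t=1: arr=0 -> substrate=1 bound=2 product=0
t=2: arr=0 -> substrate=1 bound=2 product=0
t=3: arr=3 -> substrate=2 bound=2 product=2
t=4: arr=2 -> substrate=4 bound=2 product=2
t=5: arr=0 -> substrate=4 bound=2 product=2
t=6: arr=0 -> substrate=2 bound=2 product=4
t=7: arr=1 -> substrate=3 bound=2 product=4
t=8: arr=0 -> substrate=3 bound=2 product=4
t=9: arr=2 -> substrate=3 bound=2 product=6
t=10: arr=0 -> substrate=3 bound=2 product=6
t=11: arr=0 -> substrate=3 bound=2 product=6
t=12: arr=0 -> substrate=1 bound=2 product=8
t=13: arr=3 -> substrate=4 bound=2 product=8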